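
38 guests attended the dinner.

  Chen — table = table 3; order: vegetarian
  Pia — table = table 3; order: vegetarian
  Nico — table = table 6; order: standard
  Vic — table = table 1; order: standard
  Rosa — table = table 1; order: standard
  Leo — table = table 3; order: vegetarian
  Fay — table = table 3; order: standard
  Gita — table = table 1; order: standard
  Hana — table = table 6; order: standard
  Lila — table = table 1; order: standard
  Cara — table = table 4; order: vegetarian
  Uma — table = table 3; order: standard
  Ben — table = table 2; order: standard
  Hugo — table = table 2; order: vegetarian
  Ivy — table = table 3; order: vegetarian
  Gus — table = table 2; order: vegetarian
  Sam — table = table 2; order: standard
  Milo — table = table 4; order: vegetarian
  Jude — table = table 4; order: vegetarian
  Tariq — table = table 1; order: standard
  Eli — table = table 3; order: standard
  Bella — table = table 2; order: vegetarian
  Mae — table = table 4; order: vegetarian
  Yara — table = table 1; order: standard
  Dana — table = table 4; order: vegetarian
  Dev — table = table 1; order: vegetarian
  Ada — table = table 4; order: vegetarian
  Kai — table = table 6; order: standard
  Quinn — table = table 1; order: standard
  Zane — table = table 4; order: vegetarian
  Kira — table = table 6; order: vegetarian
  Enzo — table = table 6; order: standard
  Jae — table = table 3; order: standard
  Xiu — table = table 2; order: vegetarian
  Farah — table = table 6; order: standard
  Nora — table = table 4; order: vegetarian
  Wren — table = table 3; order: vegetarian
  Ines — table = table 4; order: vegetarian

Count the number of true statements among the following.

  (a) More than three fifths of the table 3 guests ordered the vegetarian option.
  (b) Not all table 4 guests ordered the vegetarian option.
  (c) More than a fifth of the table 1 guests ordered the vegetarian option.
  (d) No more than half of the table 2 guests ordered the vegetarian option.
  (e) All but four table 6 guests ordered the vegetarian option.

0

(a) table 3: |A| = 9, |A ∩ B| = 5; needs |A ∩ B| / |A| > 3/5 — false.
(b) table 4: |A| = 9, |A ∩ B| = 9; needs A ⊄ B (|A ∖ B| ≥ 1) — false.
(c) table 1: |A| = 8, |A ∩ B| = 1; needs |A ∩ B| / |A| > 1/5 — false.
(d) table 2: |A| = 6, |A ∩ B| = 4; needs |A ∩ B| ≤ |A ∖ B| — false.
(e) table 6: |A| = 6, |A ∩ B| = 1; needs |A ∖ B| = 4 — false.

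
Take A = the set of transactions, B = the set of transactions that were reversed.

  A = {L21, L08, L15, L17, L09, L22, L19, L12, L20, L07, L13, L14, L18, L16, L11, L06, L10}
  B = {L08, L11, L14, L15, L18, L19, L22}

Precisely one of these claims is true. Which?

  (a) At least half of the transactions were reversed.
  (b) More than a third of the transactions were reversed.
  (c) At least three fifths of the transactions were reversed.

(b)

|A| = 17, |A ∩ B| = 7, |A ∖ B| = 10.
(a) requires |A ∩ B| ≥ |A ∖ B|: false.
(b) requires |A ∩ B| / |A| > 1/3: true.
(c) requires |A ∩ B| / |A| ≥ 3/5: false.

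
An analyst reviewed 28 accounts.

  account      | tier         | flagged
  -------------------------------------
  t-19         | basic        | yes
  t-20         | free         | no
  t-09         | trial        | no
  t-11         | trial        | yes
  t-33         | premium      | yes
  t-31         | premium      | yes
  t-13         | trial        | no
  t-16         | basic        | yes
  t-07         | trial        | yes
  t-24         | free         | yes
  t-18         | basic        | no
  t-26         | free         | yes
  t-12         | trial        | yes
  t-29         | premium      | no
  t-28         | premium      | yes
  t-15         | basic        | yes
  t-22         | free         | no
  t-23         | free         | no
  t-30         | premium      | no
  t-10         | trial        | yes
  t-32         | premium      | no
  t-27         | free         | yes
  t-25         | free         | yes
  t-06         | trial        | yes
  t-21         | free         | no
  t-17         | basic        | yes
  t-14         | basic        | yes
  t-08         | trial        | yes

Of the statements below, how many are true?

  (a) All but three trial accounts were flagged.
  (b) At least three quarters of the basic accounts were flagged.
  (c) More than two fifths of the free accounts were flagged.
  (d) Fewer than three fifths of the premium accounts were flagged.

(a) trial: |A| = 8, |A ∩ B| = 6; needs |A ∖ B| = 3 — false.
(b) basic: |A| = 6, |A ∩ B| = 5; needs |A ∩ B| / |A| ≥ 3/4 — true.
(c) free: |A| = 8, |A ∩ B| = 4; needs |A ∩ B| / |A| > 2/5 — true.
(d) premium: |A| = 6, |A ∩ B| = 3; needs |A ∩ B| / |A| < 3/5 — true.

3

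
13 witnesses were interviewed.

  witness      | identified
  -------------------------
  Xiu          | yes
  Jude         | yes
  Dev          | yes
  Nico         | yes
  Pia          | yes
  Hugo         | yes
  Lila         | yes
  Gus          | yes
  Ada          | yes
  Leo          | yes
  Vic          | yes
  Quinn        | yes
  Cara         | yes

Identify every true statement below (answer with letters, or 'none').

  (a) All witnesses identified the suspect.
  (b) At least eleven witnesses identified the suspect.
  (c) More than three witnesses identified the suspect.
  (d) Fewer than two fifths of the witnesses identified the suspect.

|A| = 13, |A ∩ B| = 13, |A ∖ B| = 0.
(a) A ⊆ B, i.e. every element of A is in B (|A ∖ B| = 0): holds.
(b) |A ∩ B| ≥ 11: holds.
(c) |A ∩ B| > 3: holds.
(d) |A ∩ B| / |A| < 2/5: fails.

(a), (b), (c)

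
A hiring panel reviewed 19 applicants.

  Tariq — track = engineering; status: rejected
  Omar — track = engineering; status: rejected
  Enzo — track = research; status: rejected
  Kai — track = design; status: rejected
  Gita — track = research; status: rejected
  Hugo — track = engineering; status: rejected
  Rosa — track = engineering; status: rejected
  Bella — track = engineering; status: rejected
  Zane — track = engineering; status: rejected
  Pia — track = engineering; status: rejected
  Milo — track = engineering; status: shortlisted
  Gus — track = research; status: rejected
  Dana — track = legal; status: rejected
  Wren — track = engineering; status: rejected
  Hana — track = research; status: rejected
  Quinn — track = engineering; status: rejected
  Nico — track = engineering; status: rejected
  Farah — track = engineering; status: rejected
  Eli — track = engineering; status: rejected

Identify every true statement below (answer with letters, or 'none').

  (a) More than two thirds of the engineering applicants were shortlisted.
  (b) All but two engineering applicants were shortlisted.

none

|A| = 13, |A ∩ B| = 1, |A ∖ B| = 12.
(a) |A ∩ B| / |A| > 2/3: fails.
(b) |A ∖ B| = 2: fails.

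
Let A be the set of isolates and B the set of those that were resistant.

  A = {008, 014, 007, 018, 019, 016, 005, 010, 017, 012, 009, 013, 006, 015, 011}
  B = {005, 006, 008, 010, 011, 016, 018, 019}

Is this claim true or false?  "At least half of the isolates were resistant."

The determiner here denotes the relation: |A ∩ B| ≥ |A ∖ B|.
|A| = 15, |A ∩ B| = 8, |A ∖ B| = 7.
8 > 7, so the statement is true.

True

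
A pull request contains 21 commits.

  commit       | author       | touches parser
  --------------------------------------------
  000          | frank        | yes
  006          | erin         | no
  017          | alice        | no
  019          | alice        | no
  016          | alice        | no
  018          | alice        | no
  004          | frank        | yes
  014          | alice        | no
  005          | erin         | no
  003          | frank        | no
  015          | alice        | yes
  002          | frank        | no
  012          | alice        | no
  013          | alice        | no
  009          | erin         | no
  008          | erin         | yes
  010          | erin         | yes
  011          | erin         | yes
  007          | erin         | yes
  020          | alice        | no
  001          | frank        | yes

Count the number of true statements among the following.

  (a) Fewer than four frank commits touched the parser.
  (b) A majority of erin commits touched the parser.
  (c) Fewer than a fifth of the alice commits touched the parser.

(a) frank: |A| = 5, |A ∩ B| = 3; needs |A ∩ B| < 4 — true.
(b) erin: |A| = 7, |A ∩ B| = 4; needs |A ∩ B| > |A ∖ B| — true.
(c) alice: |A| = 9, |A ∩ B| = 1; needs |A ∩ B| / |A| < 1/5 — true.

3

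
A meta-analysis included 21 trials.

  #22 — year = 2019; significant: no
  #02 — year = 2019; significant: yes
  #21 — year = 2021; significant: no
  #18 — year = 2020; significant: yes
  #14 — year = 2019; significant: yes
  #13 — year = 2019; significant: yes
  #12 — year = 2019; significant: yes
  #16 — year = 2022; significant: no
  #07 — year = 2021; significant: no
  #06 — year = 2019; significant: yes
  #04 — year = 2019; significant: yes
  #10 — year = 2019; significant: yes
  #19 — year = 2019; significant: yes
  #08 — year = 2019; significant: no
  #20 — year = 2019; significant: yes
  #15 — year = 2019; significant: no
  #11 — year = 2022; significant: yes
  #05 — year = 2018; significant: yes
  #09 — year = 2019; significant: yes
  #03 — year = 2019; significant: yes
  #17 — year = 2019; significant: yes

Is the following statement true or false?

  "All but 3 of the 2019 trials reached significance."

True

'All but 3 of the 2019 trials reached significance' holds iff |A ∖ B| = 3.
|A| = 15, |A ∩ B| = 12, |A ∖ B| = 3.
|A ∖ B| = 3, so the statement is true.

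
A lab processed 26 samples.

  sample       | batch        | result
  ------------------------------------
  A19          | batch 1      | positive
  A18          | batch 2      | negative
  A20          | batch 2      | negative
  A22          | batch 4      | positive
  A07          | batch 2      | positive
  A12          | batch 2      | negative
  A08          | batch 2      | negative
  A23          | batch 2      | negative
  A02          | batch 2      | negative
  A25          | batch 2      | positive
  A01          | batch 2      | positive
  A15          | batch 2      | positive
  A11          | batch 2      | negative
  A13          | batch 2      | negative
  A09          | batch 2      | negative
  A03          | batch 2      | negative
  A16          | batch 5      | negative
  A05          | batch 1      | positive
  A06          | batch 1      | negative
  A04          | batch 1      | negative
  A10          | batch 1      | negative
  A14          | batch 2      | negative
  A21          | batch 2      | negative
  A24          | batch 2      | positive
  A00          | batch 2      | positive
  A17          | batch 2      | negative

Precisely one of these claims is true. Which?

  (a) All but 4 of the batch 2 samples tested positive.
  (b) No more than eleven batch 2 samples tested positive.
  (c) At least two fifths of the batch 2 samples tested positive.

|A| = 19, |A ∩ B| = 6, |A ∖ B| = 13.
(a) requires |A ∖ B| = 4: false.
(b) requires |A ∩ B| ≤ 11: true.
(c) requires |A ∩ B| / |A| ≥ 2/5: false.

(b)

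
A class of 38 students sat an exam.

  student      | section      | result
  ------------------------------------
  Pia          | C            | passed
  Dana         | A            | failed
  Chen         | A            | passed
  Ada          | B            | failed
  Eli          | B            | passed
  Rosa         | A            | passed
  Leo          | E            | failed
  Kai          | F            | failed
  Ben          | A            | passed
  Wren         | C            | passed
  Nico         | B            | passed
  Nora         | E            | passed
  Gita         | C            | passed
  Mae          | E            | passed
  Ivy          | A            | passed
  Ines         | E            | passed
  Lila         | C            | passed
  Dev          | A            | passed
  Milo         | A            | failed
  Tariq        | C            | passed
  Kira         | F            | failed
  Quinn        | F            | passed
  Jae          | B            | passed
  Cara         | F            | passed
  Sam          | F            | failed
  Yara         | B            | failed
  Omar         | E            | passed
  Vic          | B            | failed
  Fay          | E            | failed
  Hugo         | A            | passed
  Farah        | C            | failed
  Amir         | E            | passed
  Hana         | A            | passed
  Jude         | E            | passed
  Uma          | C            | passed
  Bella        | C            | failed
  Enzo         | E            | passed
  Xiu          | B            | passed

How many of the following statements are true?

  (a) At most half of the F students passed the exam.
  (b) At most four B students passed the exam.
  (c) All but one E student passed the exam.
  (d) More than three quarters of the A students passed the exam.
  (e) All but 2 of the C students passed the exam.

4

(a) F: |A| = 5, |A ∩ B| = 2; needs |A ∩ B| ≤ |A ∖ B| — true.
(b) B: |A| = 7, |A ∩ B| = 4; needs |A ∩ B| ≤ 4 — true.
(c) E: |A| = 9, |A ∩ B| = 7; needs |A ∖ B| = 1 — false.
(d) A: |A| = 9, |A ∩ B| = 7; needs |A ∩ B| / |A| > 3/4 — true.
(e) C: |A| = 8, |A ∩ B| = 6; needs |A ∖ B| = 2 — true.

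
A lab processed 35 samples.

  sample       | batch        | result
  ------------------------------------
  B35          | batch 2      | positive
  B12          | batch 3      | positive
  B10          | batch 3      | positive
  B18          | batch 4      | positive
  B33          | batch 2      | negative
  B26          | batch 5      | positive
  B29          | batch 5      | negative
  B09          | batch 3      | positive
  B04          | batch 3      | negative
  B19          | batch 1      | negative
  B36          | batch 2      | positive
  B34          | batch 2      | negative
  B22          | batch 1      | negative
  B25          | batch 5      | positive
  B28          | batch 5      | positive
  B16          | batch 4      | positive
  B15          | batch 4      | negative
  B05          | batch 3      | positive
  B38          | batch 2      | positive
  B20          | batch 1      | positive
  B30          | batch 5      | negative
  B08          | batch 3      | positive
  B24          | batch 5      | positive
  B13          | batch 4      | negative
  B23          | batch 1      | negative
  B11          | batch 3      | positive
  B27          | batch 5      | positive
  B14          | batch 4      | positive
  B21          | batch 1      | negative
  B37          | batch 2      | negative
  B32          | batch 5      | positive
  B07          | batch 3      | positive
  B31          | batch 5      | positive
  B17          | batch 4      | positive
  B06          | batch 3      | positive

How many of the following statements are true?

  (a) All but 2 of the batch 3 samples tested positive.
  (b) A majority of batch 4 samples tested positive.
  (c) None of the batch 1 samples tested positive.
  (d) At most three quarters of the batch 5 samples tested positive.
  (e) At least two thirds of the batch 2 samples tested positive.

1

(a) batch 3: |A| = 9, |A ∩ B| = 8; needs |A ∖ B| = 2 — false.
(b) batch 4: |A| = 6, |A ∩ B| = 4; needs |A ∩ B| > |A ∖ B| — true.
(c) batch 1: |A| = 5, |A ∩ B| = 1; needs A ∩ B = ∅ (|A ∩ B| = 0) — false.
(d) batch 5: |A| = 9, |A ∩ B| = 7; needs |A ∩ B| / |A| ≤ 3/4 — false.
(e) batch 2: |A| = 6, |A ∩ B| = 3; needs |A ∩ B| / |A| ≥ 2/3 — false.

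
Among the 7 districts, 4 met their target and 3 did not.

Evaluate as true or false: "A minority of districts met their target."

'A minority of districts met their target' holds iff |A ∩ B| < |A ∖ B|.
|A| = 7, |A ∩ B| = 4, |A ∖ B| = 3.
4 > 3, so the statement is false.

False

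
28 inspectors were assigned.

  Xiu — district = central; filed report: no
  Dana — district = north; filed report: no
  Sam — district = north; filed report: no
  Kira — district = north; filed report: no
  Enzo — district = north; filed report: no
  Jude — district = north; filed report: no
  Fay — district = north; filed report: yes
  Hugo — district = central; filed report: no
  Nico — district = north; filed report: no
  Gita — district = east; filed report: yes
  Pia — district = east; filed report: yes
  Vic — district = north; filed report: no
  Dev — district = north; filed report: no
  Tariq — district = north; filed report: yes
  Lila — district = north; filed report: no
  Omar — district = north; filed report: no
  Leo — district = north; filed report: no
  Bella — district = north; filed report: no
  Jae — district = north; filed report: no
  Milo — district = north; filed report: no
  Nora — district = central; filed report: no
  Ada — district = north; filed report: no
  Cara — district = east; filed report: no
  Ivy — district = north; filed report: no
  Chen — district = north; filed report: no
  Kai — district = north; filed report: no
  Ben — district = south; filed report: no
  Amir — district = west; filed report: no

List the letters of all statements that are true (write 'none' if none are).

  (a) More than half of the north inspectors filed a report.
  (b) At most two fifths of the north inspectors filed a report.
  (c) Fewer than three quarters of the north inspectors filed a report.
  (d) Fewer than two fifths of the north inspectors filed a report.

|A| = 20, |A ∩ B| = 2, |A ∖ B| = 18.
(a) |A ∩ B| > |A ∖ B|: fails.
(b) |A ∩ B| / |A| ≤ 2/5: holds.
(c) |A ∩ B| / |A| < 3/4: holds.
(d) |A ∩ B| / |A| < 2/5: holds.

(b), (c), (d)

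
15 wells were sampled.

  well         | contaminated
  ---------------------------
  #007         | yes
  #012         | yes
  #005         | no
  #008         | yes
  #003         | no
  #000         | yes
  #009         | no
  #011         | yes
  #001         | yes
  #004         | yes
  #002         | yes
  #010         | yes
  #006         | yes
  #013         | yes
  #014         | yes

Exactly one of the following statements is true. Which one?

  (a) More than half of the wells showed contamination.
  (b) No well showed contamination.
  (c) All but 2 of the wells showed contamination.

|A| = 15, |A ∩ B| = 12, |A ∖ B| = 3.
(a) requires |A ∩ B| > |A ∖ B|: true.
(b) requires A ∩ B = ∅ (|A ∩ B| = 0): false.
(c) requires |A ∖ B| = 2: false.

(a)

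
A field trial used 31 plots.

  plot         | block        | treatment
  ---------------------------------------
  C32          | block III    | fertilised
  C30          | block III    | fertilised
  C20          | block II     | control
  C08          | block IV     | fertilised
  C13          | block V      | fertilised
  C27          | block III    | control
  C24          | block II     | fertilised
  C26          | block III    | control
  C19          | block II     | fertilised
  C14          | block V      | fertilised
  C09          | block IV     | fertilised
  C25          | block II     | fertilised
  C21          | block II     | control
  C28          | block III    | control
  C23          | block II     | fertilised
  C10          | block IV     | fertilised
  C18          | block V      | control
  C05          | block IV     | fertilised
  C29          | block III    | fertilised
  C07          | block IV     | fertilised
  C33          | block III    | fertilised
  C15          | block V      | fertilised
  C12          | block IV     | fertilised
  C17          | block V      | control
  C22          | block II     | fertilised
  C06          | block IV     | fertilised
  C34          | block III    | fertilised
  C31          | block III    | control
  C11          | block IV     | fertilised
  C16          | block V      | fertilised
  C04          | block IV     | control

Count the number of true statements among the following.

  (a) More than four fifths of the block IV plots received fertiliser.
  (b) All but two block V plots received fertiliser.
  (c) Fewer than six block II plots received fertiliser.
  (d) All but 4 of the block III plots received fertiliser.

4

(a) block IV: |A| = 9, |A ∩ B| = 8; needs |A ∩ B| / |A| > 4/5 — true.
(b) block V: |A| = 6, |A ∩ B| = 4; needs |A ∖ B| = 2 — true.
(c) block II: |A| = 7, |A ∩ B| = 5; needs |A ∩ B| < 6 — true.
(d) block III: |A| = 9, |A ∩ B| = 5; needs |A ∖ B| = 4 — true.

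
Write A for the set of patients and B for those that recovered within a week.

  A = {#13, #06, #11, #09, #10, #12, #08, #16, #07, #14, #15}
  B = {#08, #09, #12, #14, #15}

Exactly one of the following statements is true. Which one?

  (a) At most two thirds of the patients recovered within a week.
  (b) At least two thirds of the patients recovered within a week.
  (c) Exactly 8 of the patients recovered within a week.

(a)

|A| = 11, |A ∩ B| = 5, |A ∖ B| = 6.
(a) requires |A ∩ B| / |A| ≤ 2/3: true.
(b) requires |A ∩ B| / |A| ≥ 2/3: false.
(c) requires |A ∩ B| = 8: false.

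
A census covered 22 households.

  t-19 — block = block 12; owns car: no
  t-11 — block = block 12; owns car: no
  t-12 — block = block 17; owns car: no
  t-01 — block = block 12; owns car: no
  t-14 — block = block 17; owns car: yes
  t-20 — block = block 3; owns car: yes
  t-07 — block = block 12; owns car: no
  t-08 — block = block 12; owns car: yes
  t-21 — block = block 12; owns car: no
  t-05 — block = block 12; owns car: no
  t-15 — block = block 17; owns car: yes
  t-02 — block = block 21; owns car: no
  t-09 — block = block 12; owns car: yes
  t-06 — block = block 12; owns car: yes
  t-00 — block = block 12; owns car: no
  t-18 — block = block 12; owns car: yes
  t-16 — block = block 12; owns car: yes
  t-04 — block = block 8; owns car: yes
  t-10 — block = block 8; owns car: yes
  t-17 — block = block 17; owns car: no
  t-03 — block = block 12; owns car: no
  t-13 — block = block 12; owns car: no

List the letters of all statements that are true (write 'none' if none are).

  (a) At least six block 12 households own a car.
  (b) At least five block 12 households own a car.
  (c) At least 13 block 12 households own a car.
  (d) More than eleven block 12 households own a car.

(b)

|A| = 14, |A ∩ B| = 5, |A ∖ B| = 9.
(a) |A ∩ B| ≥ 6: fails.
(b) |A ∩ B| ≥ 5: holds.
(c) |A ∩ B| ≥ 13: fails.
(d) |A ∩ B| > 11: fails.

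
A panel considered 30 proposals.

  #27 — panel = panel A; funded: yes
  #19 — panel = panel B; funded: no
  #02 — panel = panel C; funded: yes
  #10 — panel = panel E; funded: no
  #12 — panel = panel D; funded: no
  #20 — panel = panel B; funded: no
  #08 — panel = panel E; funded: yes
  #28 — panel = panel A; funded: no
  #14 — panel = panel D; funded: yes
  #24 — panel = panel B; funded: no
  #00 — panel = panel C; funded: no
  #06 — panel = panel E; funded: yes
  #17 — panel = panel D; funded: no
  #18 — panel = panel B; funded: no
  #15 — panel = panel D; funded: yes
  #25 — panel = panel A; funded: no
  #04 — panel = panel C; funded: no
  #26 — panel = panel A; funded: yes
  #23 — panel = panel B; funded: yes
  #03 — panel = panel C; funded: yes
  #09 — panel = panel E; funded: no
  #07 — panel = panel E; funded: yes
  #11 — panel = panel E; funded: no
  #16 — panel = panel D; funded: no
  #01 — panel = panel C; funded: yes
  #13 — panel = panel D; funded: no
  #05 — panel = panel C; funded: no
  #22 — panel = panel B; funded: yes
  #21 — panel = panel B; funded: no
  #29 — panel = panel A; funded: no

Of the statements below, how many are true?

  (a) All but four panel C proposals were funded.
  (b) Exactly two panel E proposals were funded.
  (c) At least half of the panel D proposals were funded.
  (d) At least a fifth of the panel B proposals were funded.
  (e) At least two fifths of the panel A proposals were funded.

(a) panel C: |A| = 6, |A ∩ B| = 3; needs |A ∖ B| = 4 — false.
(b) panel E: |A| = 6, |A ∩ B| = 3; needs |A ∩ B| = 2 — false.
(c) panel D: |A| = 6, |A ∩ B| = 2; needs |A ∩ B| ≥ |A ∖ B| — false.
(d) panel B: |A| = 7, |A ∩ B| = 2; needs |A ∩ B| / |A| ≥ 1/5 — true.
(e) panel A: |A| = 5, |A ∩ B| = 2; needs |A ∩ B| / |A| ≥ 2/5 — true.

2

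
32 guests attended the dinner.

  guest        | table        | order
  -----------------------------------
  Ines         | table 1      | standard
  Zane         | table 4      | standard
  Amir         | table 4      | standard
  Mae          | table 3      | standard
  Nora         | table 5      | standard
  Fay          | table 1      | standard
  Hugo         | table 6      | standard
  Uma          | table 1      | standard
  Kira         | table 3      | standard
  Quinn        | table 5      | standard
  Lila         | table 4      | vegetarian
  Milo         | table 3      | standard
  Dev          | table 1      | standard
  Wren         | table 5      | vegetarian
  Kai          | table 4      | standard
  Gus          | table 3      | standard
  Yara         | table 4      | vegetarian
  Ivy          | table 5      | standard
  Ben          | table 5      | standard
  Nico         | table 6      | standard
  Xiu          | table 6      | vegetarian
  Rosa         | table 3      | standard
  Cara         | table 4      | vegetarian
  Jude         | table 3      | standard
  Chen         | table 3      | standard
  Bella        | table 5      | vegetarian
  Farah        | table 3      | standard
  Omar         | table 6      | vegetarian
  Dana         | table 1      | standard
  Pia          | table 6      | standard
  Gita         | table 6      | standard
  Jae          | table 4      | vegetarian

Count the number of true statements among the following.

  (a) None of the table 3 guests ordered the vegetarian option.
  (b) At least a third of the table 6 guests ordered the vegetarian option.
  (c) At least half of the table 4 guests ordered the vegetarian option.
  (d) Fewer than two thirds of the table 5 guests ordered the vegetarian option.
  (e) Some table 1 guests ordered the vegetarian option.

4

(a) table 3: |A| = 8, |A ∩ B| = 0; needs A ∩ B = ∅ (|A ∩ B| = 0) — true.
(b) table 6: |A| = 6, |A ∩ B| = 2; needs |A ∩ B| / |A| ≥ 1/3 — true.
(c) table 4: |A| = 7, |A ∩ B| = 4; needs |A ∩ B| ≥ |A ∖ B| — true.
(d) table 5: |A| = 6, |A ∩ B| = 2; needs |A ∩ B| / |A| < 2/3 — true.
(e) table 1: |A| = 5, |A ∩ B| = 0; needs A ∩ B ≠ ∅ (|A ∩ B| ≥ 1) — false.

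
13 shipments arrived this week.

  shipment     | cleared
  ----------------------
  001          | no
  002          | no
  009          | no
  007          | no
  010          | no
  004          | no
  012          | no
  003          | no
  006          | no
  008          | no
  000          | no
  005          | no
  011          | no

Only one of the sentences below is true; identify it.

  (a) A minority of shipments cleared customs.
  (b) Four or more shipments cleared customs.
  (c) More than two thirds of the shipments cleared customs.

|A| = 13, |A ∩ B| = 0, |A ∖ B| = 13.
(a) requires |A ∩ B| < |A ∖ B|: true.
(b) requires |A ∩ B| ≥ 4: false.
(c) requires |A ∩ B| / |A| > 2/3: false.

(a)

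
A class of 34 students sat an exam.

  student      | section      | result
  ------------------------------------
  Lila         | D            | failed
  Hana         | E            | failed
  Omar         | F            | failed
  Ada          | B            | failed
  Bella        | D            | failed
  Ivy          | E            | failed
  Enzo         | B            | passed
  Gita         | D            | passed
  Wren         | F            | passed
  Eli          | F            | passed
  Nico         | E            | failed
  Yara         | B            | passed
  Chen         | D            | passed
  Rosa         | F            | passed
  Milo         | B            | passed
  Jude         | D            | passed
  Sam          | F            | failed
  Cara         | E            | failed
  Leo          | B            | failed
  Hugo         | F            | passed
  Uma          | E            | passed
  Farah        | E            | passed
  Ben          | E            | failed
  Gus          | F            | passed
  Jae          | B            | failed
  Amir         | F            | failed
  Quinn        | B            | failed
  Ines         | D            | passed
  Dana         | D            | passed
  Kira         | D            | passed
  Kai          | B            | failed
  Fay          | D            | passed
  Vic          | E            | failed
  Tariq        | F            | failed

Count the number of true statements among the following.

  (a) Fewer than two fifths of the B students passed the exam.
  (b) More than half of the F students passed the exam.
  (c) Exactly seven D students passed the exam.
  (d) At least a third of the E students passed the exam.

(a) B: |A| = 8, |A ∩ B| = 3; needs |A ∩ B| / |A| < 2/5 — true.
(b) F: |A| = 9, |A ∩ B| = 5; needs |A ∩ B| > |A ∖ B| — true.
(c) D: |A| = 9, |A ∩ B| = 7; needs |A ∩ B| = 7 — true.
(d) E: |A| = 8, |A ∩ B| = 2; needs |A ∩ B| / |A| ≥ 1/3 — false.

3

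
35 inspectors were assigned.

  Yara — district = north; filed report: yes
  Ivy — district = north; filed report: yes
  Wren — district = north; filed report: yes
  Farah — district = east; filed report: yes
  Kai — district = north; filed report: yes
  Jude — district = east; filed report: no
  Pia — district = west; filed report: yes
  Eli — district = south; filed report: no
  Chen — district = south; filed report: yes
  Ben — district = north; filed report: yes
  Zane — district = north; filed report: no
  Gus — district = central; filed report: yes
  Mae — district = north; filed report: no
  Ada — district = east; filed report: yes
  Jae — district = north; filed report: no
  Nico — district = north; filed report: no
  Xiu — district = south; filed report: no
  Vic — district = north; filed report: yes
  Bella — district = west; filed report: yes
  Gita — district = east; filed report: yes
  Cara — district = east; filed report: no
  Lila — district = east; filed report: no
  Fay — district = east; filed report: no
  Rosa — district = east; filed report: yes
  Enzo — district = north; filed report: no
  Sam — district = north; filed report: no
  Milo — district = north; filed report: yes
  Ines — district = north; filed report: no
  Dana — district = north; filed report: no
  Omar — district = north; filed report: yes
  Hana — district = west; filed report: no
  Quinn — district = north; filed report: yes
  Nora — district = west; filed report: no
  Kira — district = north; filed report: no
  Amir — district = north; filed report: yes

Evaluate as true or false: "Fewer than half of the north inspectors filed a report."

Truth condition: |A ∩ B| < |A ∖ B|.
|A| = 19, |A ∩ B| = 10, |A ∖ B| = 9.
10 > 9, so the statement is false.

False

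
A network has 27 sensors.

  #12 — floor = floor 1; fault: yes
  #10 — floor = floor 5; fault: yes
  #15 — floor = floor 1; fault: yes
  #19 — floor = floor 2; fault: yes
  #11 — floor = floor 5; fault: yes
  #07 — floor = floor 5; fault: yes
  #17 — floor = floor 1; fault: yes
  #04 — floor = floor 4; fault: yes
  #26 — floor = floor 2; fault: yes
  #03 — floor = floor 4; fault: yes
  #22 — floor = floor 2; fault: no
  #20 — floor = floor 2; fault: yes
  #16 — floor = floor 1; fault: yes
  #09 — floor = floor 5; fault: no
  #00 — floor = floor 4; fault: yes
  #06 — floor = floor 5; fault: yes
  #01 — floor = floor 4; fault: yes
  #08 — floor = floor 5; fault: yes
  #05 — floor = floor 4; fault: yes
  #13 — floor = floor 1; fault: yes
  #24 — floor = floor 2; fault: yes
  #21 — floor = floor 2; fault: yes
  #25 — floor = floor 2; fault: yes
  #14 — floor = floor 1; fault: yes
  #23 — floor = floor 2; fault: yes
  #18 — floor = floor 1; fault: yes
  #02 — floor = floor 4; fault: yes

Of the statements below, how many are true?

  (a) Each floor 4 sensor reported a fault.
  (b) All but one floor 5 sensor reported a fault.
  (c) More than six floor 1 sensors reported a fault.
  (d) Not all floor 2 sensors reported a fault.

4

(a) floor 4: |A| = 6, |A ∩ B| = 6; needs A ⊆ B, i.e. every element of A is in B (|A ∖ B| = 0) — true.
(b) floor 5: |A| = 6, |A ∩ B| = 5; needs |A ∖ B| = 1 — true.
(c) floor 1: |A| = 7, |A ∩ B| = 7; needs |A ∩ B| > 6 — true.
(d) floor 2: |A| = 8, |A ∩ B| = 7; needs A ⊄ B (|A ∖ B| ≥ 1) — true.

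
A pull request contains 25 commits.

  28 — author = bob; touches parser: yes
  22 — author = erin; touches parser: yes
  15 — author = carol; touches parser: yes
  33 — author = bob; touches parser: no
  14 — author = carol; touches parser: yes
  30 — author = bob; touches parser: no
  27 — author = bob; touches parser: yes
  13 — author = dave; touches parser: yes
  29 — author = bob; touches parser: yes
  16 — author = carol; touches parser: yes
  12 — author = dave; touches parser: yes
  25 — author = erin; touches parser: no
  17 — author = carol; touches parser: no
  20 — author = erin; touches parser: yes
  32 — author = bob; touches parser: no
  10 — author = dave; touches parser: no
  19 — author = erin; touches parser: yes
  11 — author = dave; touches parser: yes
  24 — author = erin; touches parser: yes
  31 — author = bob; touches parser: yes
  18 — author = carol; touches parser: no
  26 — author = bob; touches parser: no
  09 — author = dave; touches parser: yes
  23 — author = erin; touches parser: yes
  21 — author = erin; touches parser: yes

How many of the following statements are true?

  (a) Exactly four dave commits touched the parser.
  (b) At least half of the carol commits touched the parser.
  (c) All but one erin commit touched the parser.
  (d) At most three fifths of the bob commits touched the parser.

(a) dave: |A| = 5, |A ∩ B| = 4; needs |A ∩ B| = 4 — true.
(b) carol: |A| = 5, |A ∩ B| = 3; needs |A ∩ B| ≥ |A ∖ B| — true.
(c) erin: |A| = 7, |A ∩ B| = 6; needs |A ∖ B| = 1 — true.
(d) bob: |A| = 8, |A ∩ B| = 4; needs |A ∩ B| / |A| ≤ 3/5 — true.

4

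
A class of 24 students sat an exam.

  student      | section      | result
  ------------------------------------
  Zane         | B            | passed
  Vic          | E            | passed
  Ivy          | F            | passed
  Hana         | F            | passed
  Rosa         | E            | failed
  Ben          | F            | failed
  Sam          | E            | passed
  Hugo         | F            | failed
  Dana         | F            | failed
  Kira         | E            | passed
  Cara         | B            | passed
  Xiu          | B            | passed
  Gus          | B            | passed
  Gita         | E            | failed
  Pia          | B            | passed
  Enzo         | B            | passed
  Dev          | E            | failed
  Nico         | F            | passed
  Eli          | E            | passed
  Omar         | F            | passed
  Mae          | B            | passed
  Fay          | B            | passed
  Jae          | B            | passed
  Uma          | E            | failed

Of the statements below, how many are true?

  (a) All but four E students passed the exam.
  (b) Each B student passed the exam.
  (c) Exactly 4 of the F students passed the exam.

(a) E: |A| = 8, |A ∩ B| = 4; needs |A ∖ B| = 4 — true.
(b) B: |A| = 9, |A ∩ B| = 9; needs A ⊆ B, i.e. every element of A is in B (|A ∖ B| = 0) — true.
(c) F: |A| = 7, |A ∩ B| = 4; needs |A ∩ B| = 4 — true.

3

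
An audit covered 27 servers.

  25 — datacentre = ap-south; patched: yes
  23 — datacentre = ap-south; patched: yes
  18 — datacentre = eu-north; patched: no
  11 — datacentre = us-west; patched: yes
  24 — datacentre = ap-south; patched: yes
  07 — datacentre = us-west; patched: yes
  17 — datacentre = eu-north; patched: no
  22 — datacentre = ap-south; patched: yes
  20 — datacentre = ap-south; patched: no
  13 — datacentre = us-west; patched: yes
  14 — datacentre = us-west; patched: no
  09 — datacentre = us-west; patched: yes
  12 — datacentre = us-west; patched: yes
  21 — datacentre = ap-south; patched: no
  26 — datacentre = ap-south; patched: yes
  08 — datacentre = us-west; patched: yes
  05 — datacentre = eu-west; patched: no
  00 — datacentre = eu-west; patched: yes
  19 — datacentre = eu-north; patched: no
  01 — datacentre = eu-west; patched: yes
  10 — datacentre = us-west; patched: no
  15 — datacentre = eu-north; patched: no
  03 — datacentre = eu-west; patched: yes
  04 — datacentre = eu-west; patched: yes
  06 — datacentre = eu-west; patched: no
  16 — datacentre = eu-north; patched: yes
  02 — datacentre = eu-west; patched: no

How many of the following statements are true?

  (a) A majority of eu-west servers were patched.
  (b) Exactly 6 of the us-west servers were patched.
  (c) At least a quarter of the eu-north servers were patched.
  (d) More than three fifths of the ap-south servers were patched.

3

(a) eu-west: |A| = 7, |A ∩ B| = 4; needs |A ∩ B| > |A ∖ B| — true.
(b) us-west: |A| = 8, |A ∩ B| = 6; needs |A ∩ B| = 6 — true.
(c) eu-north: |A| = 5, |A ∩ B| = 1; needs |A ∩ B| / |A| ≥ 1/4 — false.
(d) ap-south: |A| = 7, |A ∩ B| = 5; needs |A ∩ B| / |A| > 3/5 — true.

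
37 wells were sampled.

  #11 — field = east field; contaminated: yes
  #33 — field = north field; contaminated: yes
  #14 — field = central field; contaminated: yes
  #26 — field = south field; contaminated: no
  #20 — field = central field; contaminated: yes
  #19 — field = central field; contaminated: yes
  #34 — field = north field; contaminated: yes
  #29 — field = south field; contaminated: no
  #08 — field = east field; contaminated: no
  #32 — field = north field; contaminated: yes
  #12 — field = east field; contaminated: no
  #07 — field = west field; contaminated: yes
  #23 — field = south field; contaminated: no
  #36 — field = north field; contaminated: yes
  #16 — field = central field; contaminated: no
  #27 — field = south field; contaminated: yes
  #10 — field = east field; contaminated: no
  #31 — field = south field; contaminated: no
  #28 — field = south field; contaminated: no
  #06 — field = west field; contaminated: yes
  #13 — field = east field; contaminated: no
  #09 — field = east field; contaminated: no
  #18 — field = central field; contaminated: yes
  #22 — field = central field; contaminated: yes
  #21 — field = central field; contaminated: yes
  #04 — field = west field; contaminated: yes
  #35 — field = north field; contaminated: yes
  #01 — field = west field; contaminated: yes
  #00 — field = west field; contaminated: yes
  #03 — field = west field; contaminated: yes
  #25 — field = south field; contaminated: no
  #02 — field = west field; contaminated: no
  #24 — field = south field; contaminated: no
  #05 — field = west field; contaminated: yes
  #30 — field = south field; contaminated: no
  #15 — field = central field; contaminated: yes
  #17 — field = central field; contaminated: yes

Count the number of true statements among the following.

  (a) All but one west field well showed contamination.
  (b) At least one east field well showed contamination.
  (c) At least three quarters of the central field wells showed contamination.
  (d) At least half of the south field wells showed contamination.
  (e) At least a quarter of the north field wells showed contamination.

4

(a) west field: |A| = 8, |A ∩ B| = 7; needs |A ∖ B| = 1 — true.
(b) east field: |A| = 6, |A ∩ B| = 1; needs A ∩ B ≠ ∅ (|A ∩ B| ≥ 1) — true.
(c) central field: |A| = 9, |A ∩ B| = 8; needs |A ∩ B| / |A| ≥ 3/4 — true.
(d) south field: |A| = 9, |A ∩ B| = 1; needs |A ∩ B| ≥ |A ∖ B| — false.
(e) north field: |A| = 5, |A ∩ B| = 5; needs |A ∩ B| / |A| ≥ 1/4 — true.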